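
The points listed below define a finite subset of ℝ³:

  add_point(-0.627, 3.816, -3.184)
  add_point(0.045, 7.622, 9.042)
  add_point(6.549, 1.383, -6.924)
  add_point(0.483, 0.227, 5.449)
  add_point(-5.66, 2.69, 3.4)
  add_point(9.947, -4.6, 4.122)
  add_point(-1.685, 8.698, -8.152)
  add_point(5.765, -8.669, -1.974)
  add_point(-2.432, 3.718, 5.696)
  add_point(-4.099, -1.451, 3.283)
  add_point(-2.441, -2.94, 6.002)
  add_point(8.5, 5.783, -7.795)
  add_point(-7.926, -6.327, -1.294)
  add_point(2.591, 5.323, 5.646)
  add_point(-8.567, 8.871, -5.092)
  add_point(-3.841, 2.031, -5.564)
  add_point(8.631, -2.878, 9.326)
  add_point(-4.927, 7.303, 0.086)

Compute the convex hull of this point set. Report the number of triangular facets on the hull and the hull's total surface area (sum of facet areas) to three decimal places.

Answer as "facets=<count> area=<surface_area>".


Extreme-point indices: [1, 2, 4, 5, 6, 7, 10, 11, 12, 14, 15, 16] — 12 of 18 on the boundary.

Facet areas (half cross-product norm):
  f1: (p11, p7, p5) → 64.4392
  f2: (p15, p6, p14) → 25.9806
  f3: (p1, p6, p14) → 61.9927
  f4: (p1, p11, p6) → 90.7746
  f5: (p16, p7, p5) → 17.0209
  f6: (p16, p1, p10) → 62.2572
  f7: (p16, p11, p5) → 39.4398
  f8: (p16, p1, p11) → 120.7939
  f9: (p12, p16, p7) → 90.0616
  f10: (p12, p16, p10) → 36.7767
  f11: (p12, p15, p14) → 38.6669
  f12: (p2, p11, p6) → 25.7043
  f13: (p2, p15, p6) → 37.6936
  f14: (p2, p11, p7) → 11.3070
  f15: (p2, p12, p7) → 77.9567
  f16: (p2, p12, p15) → 49.2794
  f17: (p4, p1, p10) → 32.8005
  f18: (p4, p12, p10) → 32.8622
  f19: (p4, p1, p14) → 48.4214
  f20: (p4, p12, p14) → 56.5625
Σ area = 1020.792

Euler: V−E+F = 12−30+20 = 2.

facets=20 area=1020.792


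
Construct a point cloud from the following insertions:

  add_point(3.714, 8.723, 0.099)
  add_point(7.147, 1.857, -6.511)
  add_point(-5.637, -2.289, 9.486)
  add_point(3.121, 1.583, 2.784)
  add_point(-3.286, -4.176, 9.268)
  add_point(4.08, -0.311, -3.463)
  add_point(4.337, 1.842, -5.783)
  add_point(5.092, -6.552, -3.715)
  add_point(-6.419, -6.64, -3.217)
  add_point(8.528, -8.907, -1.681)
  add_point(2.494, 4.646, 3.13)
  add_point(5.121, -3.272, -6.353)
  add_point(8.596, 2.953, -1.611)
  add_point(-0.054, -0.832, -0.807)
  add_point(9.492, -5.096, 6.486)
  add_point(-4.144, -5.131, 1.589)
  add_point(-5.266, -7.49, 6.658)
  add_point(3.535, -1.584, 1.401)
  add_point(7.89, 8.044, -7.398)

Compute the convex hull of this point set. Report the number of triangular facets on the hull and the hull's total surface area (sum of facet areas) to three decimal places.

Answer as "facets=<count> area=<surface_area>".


13 of the 19 inputs are extreme points: [0, 1, 2, 4, 7, 8, 9, 10, 11, 12, 14, 16, 18].

Area of each hull facet:
  f1: (p2, p0, p8) → 111.3546
  f2: (p18, p0, p8) → 80.4128
  f3: (p16, p2, p8) → 27.2523
  f4: (p10, p0, p14) → 25.1242
  f5: (p10, p2, p14) → 75.7667
  f6: (p10, p2, p0) → 15.1559
  f7: (p9, p16, p8) → 73.8458
  f8: (p9, p16, p14) → 66.8664
  f9: (p12, p0, p14) → 40.3387
  f10: (p12, p18, p0) → 27.7120
  f11: (p12, p9, p14) → 48.6196
  f12: (p12, p9, p18) → 34.7699
  f13: (p4, p2, p14) → 11.4166
  f14: (p4, p16, p14) → 29.6113
  f15: (p4, p16, p2) → 6.9584
  f16: (p11, p18, p8) → 62.7245
  f17: (p7, p9, p8) → 18.5982
  f18: (p7, p11, p8) → 24.2307
  f19: (p7, p11, p9) → 7.2801
  f20: (p1, p9, p18) → 13.3261
  f21: (p1, p11, p18) → 4.7877
  f22: (p1, p11, p9) → 19.1514
Σ area = 825.304

Euler: V−E+F = 13−33+22 = 2.

facets=22 area=825.304


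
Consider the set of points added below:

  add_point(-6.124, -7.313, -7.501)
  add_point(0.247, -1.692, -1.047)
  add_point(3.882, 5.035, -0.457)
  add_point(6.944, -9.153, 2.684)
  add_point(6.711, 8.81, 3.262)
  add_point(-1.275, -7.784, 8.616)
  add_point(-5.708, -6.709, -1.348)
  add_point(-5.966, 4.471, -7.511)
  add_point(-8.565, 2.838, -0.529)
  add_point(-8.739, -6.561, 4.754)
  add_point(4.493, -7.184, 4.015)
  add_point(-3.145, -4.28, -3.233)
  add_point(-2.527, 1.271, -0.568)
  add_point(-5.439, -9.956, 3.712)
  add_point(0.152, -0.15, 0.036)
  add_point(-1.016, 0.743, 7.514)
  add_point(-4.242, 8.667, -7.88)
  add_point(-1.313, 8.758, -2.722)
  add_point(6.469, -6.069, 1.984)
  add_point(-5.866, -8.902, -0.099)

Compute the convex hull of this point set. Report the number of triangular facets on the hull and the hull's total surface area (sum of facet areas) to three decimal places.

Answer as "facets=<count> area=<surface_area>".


14 of the 20 inputs are extreme points: [0, 2, 3, 4, 5, 7, 8, 9, 13, 15, 16, 17, 18, 19].

Triangle areas on the boundary:
  f1: (p0, p16, p3) → 134.0818
  f2: (p5, p4, p3) → 90.6925
  f3: (p8, p0, p9) → 61.1260
  f4: (p2, p16, p4) → 29.5207
  f5: (p15, p5, p9) → 35.9646
  f6: (p15, p5, p4) → 34.9077
  f7: (p15, p8, p9) → 52.3312
  f8: (p15, p8, p4) → 67.0034
  f9: (p13, p0, p3) → 71.8027
  f10: (p13, p5, p3) → 34.7083
  f11: (p13, p5, p9) → 16.4468
  f12: (p17, p16, p4) → 11.9346
  f13: (p17, p8, p4) → 42.4379
  f14: (p17, p8, p16) → 28.0350
  f15: (p7, p0, p16) → 10.0595
  f16: (p7, p8, p16) → 15.9021
  f17: (p7, p8, p0) → 43.8465
  f18: (p18, p4, p3) → 8.1756
  f19: (p18, p2, p4) → 32.6129
  f20: (p18, p16, p3) → 16.5065
  f21: (p18, p2, p16) → 54.6399
  f22: (p19, p0, p9) → 16.9538
  f23: (p19, p13, p9) → 9.6267
  f24: (p19, p13, p0) → 1.4102
Σ area = 920.727

Euler: V−E+F = 14−36+24 = 2.

facets=24 area=920.727


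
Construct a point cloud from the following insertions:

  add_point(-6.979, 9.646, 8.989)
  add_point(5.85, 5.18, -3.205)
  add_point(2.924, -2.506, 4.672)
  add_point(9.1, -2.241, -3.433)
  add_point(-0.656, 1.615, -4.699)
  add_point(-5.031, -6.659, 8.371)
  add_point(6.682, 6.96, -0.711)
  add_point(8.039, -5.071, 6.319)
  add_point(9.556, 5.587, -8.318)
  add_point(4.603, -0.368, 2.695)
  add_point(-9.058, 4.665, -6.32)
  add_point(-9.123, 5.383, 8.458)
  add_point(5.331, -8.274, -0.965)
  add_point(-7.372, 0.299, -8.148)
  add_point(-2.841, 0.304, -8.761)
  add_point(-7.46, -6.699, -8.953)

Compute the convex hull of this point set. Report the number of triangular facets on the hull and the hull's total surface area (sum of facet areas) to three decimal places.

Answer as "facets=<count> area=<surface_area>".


Extreme-point indices: [0, 3, 5, 6, 7, 8, 10, 11, 12, 13, 14, 15] — 12 of 16 on the boundary.

Triangle areas on the boundary:
  f1: (p10, p15, p11) → 83.8470
  f2: (p0, p10, p11) → 35.1080
  f3: (p0, p10, p8) → 151.9964
  f4: (p3, p7, p8) → 31.4554
  f5: (p3, p7, p12) → 31.1122
  f6: (p3, p15, p8) → 82.8592
  f7: (p3, p15, p12) → 56.2872
  f8: (p5, p15, p11) → 111.1750
  f9: (p5, p0, p11) → 21.8716
  f10: (p5, p0, p7) → 109.4818
  f11: (p5, p15, p12) → 102.0551
  f12: (p5, p7, p12) → 54.5260
  f13: (p14, p15, p8) → 31.2249
  f14: (p14, p10, p8) → 46.8059
  f15: (p6, p7, p8) → 55.3125
  f16: (p6, p0, p8) → 38.5834
  f17: (p6, p0, p7) → 118.4644
  f18: (p13, p10, p15) → 7.6942
  f19: (p13, p14, p15) → 16.1051
  f20: (p13, p14, p10) → 10.6235
Σ area = 1196.589

Euler: V−E+F = 12−30+20 = 2.

facets=20 area=1196.589


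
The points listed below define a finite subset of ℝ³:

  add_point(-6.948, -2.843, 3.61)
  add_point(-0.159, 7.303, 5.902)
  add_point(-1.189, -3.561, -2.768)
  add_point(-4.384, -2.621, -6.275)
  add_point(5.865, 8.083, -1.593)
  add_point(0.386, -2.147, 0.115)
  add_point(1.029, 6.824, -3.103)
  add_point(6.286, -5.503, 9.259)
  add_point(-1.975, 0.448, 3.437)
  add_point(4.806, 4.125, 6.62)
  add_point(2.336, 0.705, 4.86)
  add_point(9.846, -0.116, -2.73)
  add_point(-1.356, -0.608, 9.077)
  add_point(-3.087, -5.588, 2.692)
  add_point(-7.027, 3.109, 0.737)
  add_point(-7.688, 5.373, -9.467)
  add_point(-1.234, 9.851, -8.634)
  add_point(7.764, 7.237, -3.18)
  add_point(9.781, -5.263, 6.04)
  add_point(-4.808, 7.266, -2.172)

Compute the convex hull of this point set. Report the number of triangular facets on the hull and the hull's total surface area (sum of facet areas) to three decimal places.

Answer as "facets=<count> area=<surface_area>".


Points on the hull: [0, 1, 2, 3, 4, 7, 9, 11, 12, 13, 14, 15, 16, 17, 18, 19] (16 of 20).

Facet areas (half cross-product norm):
  f1: (p3, p11, p15) → 65.8562
  f2: (p16, p11, p15) → 61.2857
  f3: (p2, p3, p13) → 12.7769
  f4: (p17, p16, p11) → 36.2478
  f5: (p19, p14, p15) → 22.0669
  f6: (p19, p14, p1) → 24.9628
  f7: (p19, p16, p15) → 27.2196
  f8: (p19, p16, p1) → 31.8431
  f9: (p12, p14, p1) → 39.2114
  f10: (p12, p9, p7) → 35.0735
  f11: (p12, p9, p1) → 23.1941
  f12: (p18, p7, p13) → 26.5957
  f13: (p18, p2, p13) → 40.5941
  f14: (p18, p9, p7) → 23.8415
  f15: (p18, p3, p11) → 75.1493
  f16: (p18, p2, p3) → 5.8268
  f17: (p18, p17, p11) → 32.8817
  f18: (p18, p17, p9) → 56.7522
  f19: (p4, p9, p1) → 26.4394
  f20: (p4, p17, p9) → 10.4814
  f21: (p4, p16, p1) → 48.6462
  f22: (p4, p17, p16) → 13.1413
  f23: (p0, p12, p14) → 26.8419
  f24: (p0, p3, p13) → 22.8704
  f25: (p0, p7, p13) → 23.2076
  f26: (p0, p12, p7) → 33.0741
  f27: (p0, p3, p15) → 45.4196
  f28: (p0, p14, p15) → 27.1853
Σ area = 918.686

Euler: V−E+F = 16−42+28 = 2.

facets=28 area=918.686


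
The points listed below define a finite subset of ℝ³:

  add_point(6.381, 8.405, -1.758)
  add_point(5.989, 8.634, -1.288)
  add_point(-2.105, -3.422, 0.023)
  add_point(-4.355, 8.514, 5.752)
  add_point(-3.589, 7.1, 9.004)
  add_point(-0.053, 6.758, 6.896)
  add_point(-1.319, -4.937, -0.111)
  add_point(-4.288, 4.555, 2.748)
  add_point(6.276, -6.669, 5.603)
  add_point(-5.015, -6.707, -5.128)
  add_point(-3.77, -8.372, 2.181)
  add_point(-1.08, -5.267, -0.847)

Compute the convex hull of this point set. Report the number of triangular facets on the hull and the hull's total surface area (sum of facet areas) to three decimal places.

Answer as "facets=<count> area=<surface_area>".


Points on the hull: [0, 1, 3, 4, 5, 7, 8, 9, 10] (9 of 12).

Triangle areas on the boundary:
  f1: (p8, p0, p9) → 124.8197
  f2: (p8, p10, p9) → 36.9741
  f3: (p8, p10, p4) → 87.1562
  f4: (p3, p10, p9) → 65.6000
  f5: (p3, p10, p4) → 30.6742
  f6: (p5, p8, p4) → 26.9559
  f7: (p7, p0, p9) → 83.6161
  f8: (p7, p3, p9) → 2.6254
  f9: (p7, p3, p0) → 30.3254
  f10: (p1, p3, p0) → 1.8055
  f11: (p1, p3, p4) → 21.3983
  f12: (p1, p5, p4) → 9.7955
  f13: (p1, p8, p0) → 5.4810
  f14: (p1, p5, p8) → 76.1536
Σ area = 603.381

Check V−E+F: 9 − 21 + 14 = 2.

facets=14 area=603.381


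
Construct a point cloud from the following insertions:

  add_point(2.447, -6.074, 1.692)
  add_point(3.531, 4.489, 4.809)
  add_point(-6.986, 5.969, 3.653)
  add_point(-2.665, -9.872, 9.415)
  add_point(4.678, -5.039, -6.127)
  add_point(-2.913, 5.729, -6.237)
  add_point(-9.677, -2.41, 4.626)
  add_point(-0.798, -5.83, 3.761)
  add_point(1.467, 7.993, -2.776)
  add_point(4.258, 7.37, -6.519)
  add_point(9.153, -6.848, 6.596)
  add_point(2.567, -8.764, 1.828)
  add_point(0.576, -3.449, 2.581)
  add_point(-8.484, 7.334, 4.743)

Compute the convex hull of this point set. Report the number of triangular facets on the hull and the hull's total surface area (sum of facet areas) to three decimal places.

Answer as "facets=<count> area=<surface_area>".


10 of the 14 inputs are extreme points: [1, 3, 4, 5, 6, 8, 9, 10, 11, 13].

Triangle areas on the boundary:
  f1: (p4, p9, p10) → 83.2395
  f2: (p3, p13, p6) → 45.4085
  f3: (p5, p4, p6) → 98.1314
  f4: (p5, p4, p9) → 44.8837
  f5: (p5, p13, p6) → 60.7328
  f6: (p5, p8, p9) → 14.1473
  f7: (p5, p13, p8) → 36.3926
  f8: (p1, p13, p8) → 50.1218
  f9: (p1, p9, p10) → 70.7418
  f10: (p1, p8, p9) → 17.5027
  f11: (p1, p3, p10) → 78.8467
  f12: (p1, p3, p13) → 99.2754
  f13: (p11, p4, p10) → 36.7757
  f14: (p11, p3, p10) → 38.7698
  f15: (p11, p4, p6) → 62.3940
  f16: (p11, p3, p6) → 52.3157
Σ area = 889.679

Check V−E+F: 10 − 24 + 16 = 2.

facets=16 area=889.679


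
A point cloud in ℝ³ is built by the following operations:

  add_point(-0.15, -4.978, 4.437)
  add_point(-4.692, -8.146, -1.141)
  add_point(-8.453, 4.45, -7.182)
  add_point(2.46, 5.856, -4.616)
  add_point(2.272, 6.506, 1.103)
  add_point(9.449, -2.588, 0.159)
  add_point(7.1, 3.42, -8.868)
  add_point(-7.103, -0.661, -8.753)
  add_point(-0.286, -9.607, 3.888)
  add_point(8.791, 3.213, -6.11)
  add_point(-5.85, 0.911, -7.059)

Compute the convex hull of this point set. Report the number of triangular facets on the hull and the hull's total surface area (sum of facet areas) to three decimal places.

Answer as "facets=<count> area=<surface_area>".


facets=16 area=659.875

Points on the hull: [0, 1, 2, 3, 4, 5, 6, 7, 8, 9] (10 of 11).

Facet areas (half cross-product norm):
  f1: (p3, p4, p2) → 31.8213
  f2: (p0, p4, p2) → 82.8978
  f3: (p0, p8, p5) → 24.6255
  f4: (p0, p4, p5) → 57.1655
  f5: (p1, p8, p5) → 42.4410
  f6: (p1, p7, p2) → 26.3132
  f7: (p1, p0, p2) → 56.5955
  f8: (p1, p0, p8) → 15.8669
  f9: (p9, p4, p5) → 42.5913
  f10: (p9, p3, p4) → 19.3897
  f11: (p6, p1, p7) → 80.8568
  f12: (p6, p7, p2) → 40.7422
  f13: (p6, p1, p5) → 84.3998
  f14: (p6, p9, p5) → 9.8349
  f15: (p6, p3, p2) → 33.5264
  f16: (p6, p9, p3) → 10.8075
Σ area = 659.875

Check V−E+F: 10 − 24 + 16 = 2.


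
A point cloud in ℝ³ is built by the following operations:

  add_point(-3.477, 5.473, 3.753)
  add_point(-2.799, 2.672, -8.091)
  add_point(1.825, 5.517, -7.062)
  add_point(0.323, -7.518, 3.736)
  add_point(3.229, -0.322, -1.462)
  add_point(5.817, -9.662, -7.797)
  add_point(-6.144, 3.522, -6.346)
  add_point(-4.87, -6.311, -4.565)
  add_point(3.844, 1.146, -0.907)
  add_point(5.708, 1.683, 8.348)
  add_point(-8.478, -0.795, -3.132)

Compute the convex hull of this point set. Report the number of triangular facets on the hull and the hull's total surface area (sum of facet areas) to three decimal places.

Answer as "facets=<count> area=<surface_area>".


facets=14 area=694.370

Points on the hull: [0, 1, 2, 3, 5, 6, 7, 9, 10] (9 of 11).

Per-facet area ½‖(b−a)×(c−a)‖:
  f1: (p9, p2, p5) → 124.5863
  f2: (p3, p9, p5) → 72.0449
  f3: (p1, p2, p5) → 41.4998
  f4: (p0, p9, p2) → 65.9262
  f5: (p0, p3, p10) → 64.3292
  f6: (p0, p3, p9) → 61.0116
  f7: (p7, p1, p5) → 57.5018
  f8: (p7, p3, p10) → 32.5810
  f9: (p7, p3, p5) → 55.1267
  f10: (p6, p1, p2) → 9.0836
  f11: (p6, p0, p2) → 42.8854
  f12: (p6, p0, p10) → 29.8681
  f13: (p6, p7, p10) → 19.0355
  f14: (p6, p7, p1) → 18.8902
Σ area = 694.370

Check V−E+F: 9 − 21 + 14 = 2.


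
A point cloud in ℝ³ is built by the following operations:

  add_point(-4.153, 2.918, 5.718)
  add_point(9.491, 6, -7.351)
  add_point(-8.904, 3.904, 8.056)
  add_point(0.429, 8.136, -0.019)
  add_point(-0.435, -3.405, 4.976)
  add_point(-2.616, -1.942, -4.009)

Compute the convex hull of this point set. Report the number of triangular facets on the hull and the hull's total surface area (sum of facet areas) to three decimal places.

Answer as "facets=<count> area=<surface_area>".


facets=8 area=400.893

Hull vertices (6/6): indices [0, 1, 2, 3, 4, 5].

Triangle areas on the boundary:
  f1: (p3, p4, p1) → 74.0315
  f2: (p5, p4, p2) → 54.3029
  f3: (p5, p4, p1) → 69.1337
  f4: (p5, p3, p2) → 70.8299
  f5: (p5, p3, p1) → 65.6969
  f6: (p0, p4, p2) → 15.1639
  f7: (p0, p3, p2) → 19.0495
  f8: (p0, p3, p4) → 32.6847
Σ area = 400.893

Euler characteristic 6−12+8 = 2 ✓


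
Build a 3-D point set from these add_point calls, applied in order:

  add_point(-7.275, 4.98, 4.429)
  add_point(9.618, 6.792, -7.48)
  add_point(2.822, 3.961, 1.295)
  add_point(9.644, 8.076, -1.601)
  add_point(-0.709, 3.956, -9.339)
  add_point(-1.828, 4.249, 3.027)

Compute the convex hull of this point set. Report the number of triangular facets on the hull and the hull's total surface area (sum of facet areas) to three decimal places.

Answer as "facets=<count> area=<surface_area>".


facets=8 area=300.410

6 of the 6 inputs are extreme points: [0, 1, 2, 3, 4, 5].

Area of each hull facet:
  f1: (p4, p3, p0) → 101.4675
  f2: (p1, p4, p3) → 31.8516
  f3: (p2, p1, p3) → 24.8417
  f4: (p2, p1, p4) → 54.0125
  f5: (p5, p3, p0) → 15.9240
  f6: (p5, p2, p3) → 11.3059
  f7: (p5, p4, p0) → 33.1784
  f8: (p5, p2, p4) → 27.8287
Σ area = 300.410

Euler: V−E+F = 6−12+8 = 2.


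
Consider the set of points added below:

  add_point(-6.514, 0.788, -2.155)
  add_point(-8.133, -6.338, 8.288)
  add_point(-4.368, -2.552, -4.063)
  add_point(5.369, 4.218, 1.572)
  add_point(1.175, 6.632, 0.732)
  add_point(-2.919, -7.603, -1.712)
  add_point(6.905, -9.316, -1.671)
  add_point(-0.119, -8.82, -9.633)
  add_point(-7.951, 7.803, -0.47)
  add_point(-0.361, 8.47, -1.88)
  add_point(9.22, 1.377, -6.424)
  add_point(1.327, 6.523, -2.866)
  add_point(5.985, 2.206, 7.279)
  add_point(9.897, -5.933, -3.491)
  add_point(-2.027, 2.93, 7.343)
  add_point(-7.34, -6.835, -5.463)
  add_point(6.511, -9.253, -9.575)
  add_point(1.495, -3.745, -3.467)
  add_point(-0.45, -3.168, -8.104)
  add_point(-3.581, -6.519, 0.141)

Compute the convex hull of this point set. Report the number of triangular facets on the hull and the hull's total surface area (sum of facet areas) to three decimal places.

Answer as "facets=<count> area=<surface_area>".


13 of the 20 inputs are extreme points: [1, 3, 6, 7, 8, 9, 10, 12, 13, 14, 15, 16, 18].

Per-facet area ½‖(b−a)×(c−a)‖:
  f1: (p6, p7, p1) → 96.1538
  f2: (p6, p12, p1) → 114.6436
  f3: (p6, p12, p13) → 34.1661
  f4: (p10, p12, p13) → 53.4134
  f5: (p16, p6, p13) → 18.0615
  f6: (p16, p6, p7) → 26.2463
  f7: (p16, p10, p13) → 30.4206
  f8: (p15, p7, p1) → 49.6341
  f9: (p15, p8, p1) → 99.5881
  f10: (p18, p8, p9) → 51.1331
  f11: (p18, p10, p9) → 63.7475
  f12: (p18, p15, p7) → 23.0623
  f13: (p18, p15, p8) → 61.1337
  f14: (p18, p16, p7) → 19.3496
  f15: (p18, p16, p10) → 47.0927
  f16: (p14, p12, p9) → 43.5110
  f17: (p14, p8, p9) → 39.5462
  f18: (p14, p12, p1) → 39.5066
  f19: (p14, p8, p1) → 60.4276
  f20: (p3, p12, p9) → 18.1259
  f21: (p3, p10, p9) → 36.7868
  f22: (p3, p10, p12) → 21.2318
Σ area = 1046.982

Check V−E+F: 13 − 33 + 22 = 2.

facets=22 area=1046.982


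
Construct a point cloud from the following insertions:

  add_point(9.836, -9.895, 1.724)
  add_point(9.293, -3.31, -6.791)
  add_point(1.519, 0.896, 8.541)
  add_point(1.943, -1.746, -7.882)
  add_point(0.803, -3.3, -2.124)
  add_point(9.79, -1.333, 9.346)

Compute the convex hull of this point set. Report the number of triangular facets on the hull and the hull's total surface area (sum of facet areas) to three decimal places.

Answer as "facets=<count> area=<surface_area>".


Hull vertices (6/6): indices [0, 1, 2, 3, 4, 5].

Facet areas (half cross-product norm):
  f1: (p3, p0, p4) → 34.1654
  f2: (p1, p5, p0) → 61.6281
  f3: (p1, p3, p0) → 39.1847
  f4: (p2, p0, p4) → 67.1817
  f5: (p2, p5, p0) → 48.8613
  f6: (p2, p3, p4) → 22.0102
  f7: (p2, p1, p5) → 69.6833
  f8: (p2, p1, p3) → 62.9493
Σ area = 405.664

Euler: V−E+F = 6−12+8 = 2.

facets=8 area=405.664


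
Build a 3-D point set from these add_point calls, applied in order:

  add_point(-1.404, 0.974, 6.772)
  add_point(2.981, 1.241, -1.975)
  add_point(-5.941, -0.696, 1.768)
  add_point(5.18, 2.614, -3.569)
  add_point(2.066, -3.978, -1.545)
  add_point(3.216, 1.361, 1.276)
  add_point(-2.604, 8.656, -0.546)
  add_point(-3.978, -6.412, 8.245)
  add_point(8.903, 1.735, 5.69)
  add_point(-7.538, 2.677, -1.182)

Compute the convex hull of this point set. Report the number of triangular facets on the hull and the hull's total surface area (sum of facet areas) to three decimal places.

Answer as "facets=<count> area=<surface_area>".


facets=12 area=475.851

Points on the hull: [0, 2, 3, 4, 6, 7, 8, 9] (8 of 10).

Facet areas (half cross-product norm):
  f1: (p4, p3, p9) → 43.7276
  f2: (p4, p7, p8) → 67.0342
  f3: (p4, p3, p8) → 37.3433
  f4: (p0, p7, p9) → 40.3197
  f5: (p0, p7, p8) → 37.7554
  f6: (p2, p7, p9) → 3.6008
  f7: (p2, p4, p9) → 20.8845
  f8: (p2, p4, p7) → 40.5233
  f9: (p6, p0, p9) → 37.5734
  f10: (p6, p0, p8) → 55.4728
  f11: (p6, p3, p9) → 40.0837
  f12: (p6, p3, p8) → 51.5323
Σ area = 475.851

Euler characteristic 8−18+12 = 2 ✓


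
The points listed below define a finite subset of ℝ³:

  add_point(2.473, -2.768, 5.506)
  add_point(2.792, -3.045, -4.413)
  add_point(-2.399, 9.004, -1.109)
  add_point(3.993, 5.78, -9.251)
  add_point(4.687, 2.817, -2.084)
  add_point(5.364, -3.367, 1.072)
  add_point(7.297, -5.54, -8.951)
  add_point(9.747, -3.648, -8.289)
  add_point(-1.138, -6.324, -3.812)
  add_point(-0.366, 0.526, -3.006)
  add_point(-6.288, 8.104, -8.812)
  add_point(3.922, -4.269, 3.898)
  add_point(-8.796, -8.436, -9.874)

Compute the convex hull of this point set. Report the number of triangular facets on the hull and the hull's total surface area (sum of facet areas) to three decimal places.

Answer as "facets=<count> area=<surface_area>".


Hull vertices (11/13): indices [0, 2, 3, 4, 5, 6, 7, 8, 10, 11, 12].

Per-facet area ½‖(b−a)×(c−a)‖:
  f1: (p0, p2, p12) → 135.5088
  f2: (p10, p2, p12) → 70.8397
  f3: (p11, p0, p12) → 24.7954
  f4: (p4, p0, p2) → 45.4130
  f5: (p3, p10, p2) → 42.3856
  f6: (p3, p4, p7) → 38.5522
  f7: (p3, p4, p2) → 35.9099
  f8: (p3, p10, p12) → 88.1759
  f9: (p6, p11, p7) → 21.0813
  f10: (p6, p3, p12) → 96.0415
  f11: (p6, p3, p7) → 17.4792
  f12: (p5, p11, p0) → 3.4499
  f13: (p5, p4, p0) → 18.1067
  f14: (p5, p11, p7) → 5.1374
  f15: (p5, p4, p7) → 33.8591
  f16: (p8, p11, p12) → 14.5342
  f17: (p8, p6, p12) → 46.2899
  f18: (p8, p6, p11) → 46.7498
Σ area = 784.309

Check V−E+F: 11 − 27 + 18 = 2.

facets=18 area=784.309


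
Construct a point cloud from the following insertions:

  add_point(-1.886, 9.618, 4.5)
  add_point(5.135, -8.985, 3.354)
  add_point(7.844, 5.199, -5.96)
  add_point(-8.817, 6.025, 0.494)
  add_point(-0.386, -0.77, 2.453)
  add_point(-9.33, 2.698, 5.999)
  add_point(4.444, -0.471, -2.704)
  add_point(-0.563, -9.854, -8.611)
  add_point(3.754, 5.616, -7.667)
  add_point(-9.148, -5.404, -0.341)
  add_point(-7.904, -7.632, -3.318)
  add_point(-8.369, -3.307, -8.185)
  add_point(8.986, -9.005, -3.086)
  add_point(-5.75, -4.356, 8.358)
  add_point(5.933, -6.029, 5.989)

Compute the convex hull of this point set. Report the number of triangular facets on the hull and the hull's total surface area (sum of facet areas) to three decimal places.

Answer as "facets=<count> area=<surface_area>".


Extreme-point indices: [0, 1, 2, 3, 5, 7, 8, 9, 10, 11, 12, 13, 14] — 13 of 15 on the boundary.

Triangle areas on the boundary:
  f1: (p3, p0, p5) → 28.1207
  f2: (p2, p14, p12) → 72.2102
  f3: (p2, p14, p0) → 114.1323
  f4: (p2, p7, p12) → 80.0855
  f5: (p13, p0, p5) → 40.4087
  f6: (p13, p14, p0) → 88.9675
  f7: (p8, p11, p7) → 74.6535
  f8: (p8, p2, p7) → 35.2315
  f9: (p8, p3, p11) → 86.7619
  f10: (p8, p3, p0) → 60.2147
  f11: (p8, p2, p0) → 31.0862
  f12: (p9, p13, p5) → 36.6682
  f13: (p9, p3, p5) → 32.9527
  f14: (p9, p3, p11) → 45.9127
  f15: (p1, p14, p12) → 13.4538
  f16: (p1, p13, p14) → 24.2953
  f17: (p1, p7, p12) → 41.5088
  f18: (p10, p11, p7) → 29.7410
  f19: (p10, p9, p11) → 12.6175
  f20: (p10, p1, p7) → 60.7632
  f21: (p10, p9, p13) → 13.9783
  f22: (p10, p1, p13) → 75.0144
Σ area = 1098.779

Euler: V−E+F = 13−33+22 = 2.

facets=22 area=1098.779


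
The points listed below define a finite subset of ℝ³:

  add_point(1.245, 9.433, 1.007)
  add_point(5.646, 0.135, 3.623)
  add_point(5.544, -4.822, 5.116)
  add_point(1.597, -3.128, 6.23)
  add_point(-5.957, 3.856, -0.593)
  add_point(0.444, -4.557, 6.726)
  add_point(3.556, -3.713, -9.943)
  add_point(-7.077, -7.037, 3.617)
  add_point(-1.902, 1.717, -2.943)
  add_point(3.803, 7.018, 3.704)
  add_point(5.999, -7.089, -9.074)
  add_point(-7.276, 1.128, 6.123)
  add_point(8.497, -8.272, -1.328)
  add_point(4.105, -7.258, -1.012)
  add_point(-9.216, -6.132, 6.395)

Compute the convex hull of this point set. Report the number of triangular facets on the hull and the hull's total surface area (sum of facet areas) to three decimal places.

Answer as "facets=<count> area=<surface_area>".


facets=22 area=760.731

Extreme-point indices: [0, 1, 2, 3, 4, 5, 6, 7, 9, 10, 11, 12, 14] — 13 of 15 on the boundary.

Per-facet area ½‖(b−a)×(c−a)‖:
  f1: (p2, p12, p14) → 53.6414
  f2: (p10, p6, p0) → 30.6592
  f3: (p4, p6, p0) → 70.6917
  f4: (p11, p4, p14) → 24.9221
  f5: (p11, p4, p0) → 33.3471
  f6: (p9, p10, p12) → 68.7972
  f7: (p9, p10, p0) → 42.3856
  f8: (p9, p11, p0) → 28.0663
  f9: (p7, p10, p6) → 37.3232
  f10: (p7, p4, p14) → 21.1348
  f11: (p7, p4, p6) → 88.4894
  f12: (p7, p12, p14) → 17.3256
  f13: (p7, p10, p12) → 67.3776
  f14: (p1, p2, p12) → 20.0918
  f15: (p1, p9, p12) → 17.4033
  f16: (p1, p9, p2) → 7.3879
  f17: (p5, p9, p11) → 55.9227
  f18: (p5, p2, p14) → 10.1911
  f19: (p5, p11, p14) → 33.6077
  f20: (p3, p9, p2) → 23.5383
  f21: (p3, p5, p2) → 4.0009
  f22: (p3, p5, p9) → 4.4262
Σ area = 760.731

Euler characteristic 13−33+22 = 2 ✓


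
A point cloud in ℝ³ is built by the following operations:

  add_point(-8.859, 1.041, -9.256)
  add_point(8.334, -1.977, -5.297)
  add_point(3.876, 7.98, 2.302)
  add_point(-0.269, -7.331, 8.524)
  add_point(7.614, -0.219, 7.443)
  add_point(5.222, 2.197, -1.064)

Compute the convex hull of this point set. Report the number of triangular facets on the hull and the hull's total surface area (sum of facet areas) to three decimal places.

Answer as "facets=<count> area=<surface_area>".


5 of the 6 inputs are extreme points: [0, 1, 2, 3, 4].

Area of each hull facet:
  f1: (p2, p1, p0) → 112.6513
  f2: (p3, p1, p0) → 148.4592
  f3: (p3, p2, p0) → 151.8694
  f4: (p4, p2, p1) → 62.2801
  f5: (p4, p3, p1) → 68.6443
  f6: (p4, p3, p2) → 52.6168
Σ area = 596.521

Euler: V−E+F = 5−9+6 = 2.

facets=6 area=596.521


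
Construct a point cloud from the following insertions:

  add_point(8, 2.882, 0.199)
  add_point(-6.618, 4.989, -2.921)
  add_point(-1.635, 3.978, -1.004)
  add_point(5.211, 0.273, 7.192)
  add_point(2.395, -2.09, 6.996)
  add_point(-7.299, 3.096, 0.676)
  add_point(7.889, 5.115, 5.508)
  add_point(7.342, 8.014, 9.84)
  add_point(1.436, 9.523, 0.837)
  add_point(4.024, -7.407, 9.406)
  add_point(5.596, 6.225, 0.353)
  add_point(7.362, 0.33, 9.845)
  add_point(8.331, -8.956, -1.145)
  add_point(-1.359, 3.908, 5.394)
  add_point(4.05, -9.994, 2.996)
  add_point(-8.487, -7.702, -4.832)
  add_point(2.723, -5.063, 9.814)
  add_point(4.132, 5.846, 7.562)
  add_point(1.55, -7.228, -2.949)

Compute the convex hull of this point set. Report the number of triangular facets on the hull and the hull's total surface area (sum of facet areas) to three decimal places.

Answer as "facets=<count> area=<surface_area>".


Hull vertices (15/19): indices [0, 1, 5, 6, 7, 8, 9, 10, 11, 12, 13, 14, 15, 16, 18].

Triangle areas on the boundary:
  f1: (p9, p11, p12) → 48.5086
  f2: (p6, p11, p12) → 46.6809
  f3: (p14, p12, p15) → 44.2174
  f4: (p14, p9, p15) → 46.7971
  f5: (p14, p9, p12) → 17.1170
  f6: (p18, p12, p15) → 10.8168
  f7: (p18, p1, p15) → 64.7583
  f8: (p0, p6, p12) → 29.9356
  f9: (p0, p18, p12) → 41.8548
  f10: (p0, p18, p1) → 83.9208
  f11: (p10, p1, p8) → 25.2428
  f12: (p10, p0, p1) → 23.0729
  f13: (p16, p9, p11) → 9.0598
  f14: (p16, p9, p15) → 25.2326
  f15: (p5, p1, p8) → 20.5582
  f16: (p5, p1, p15) → 25.0883
  f17: (p5, p16, p15) → 95.5167
  f18: (p5, p16, p13) → 36.6090
  f19: (p7, p16, p13) → 56.5038
  f20: (p7, p16, p11) → 17.8775
  f21: (p7, p5, p8) → 54.8343
  f22: (p7, p5, p13) → 13.8109
  f23: (p7, p6, p11) → 16.7793
  f24: (p7, p10, p8) → 26.0995
  f25: (p7, p0, p6) → 3.1373
  f26: (p7, p10, p0) → 20.1476
Σ area = 904.178

Check V−E+F: 15 − 39 + 26 = 2.

facets=26 area=904.178


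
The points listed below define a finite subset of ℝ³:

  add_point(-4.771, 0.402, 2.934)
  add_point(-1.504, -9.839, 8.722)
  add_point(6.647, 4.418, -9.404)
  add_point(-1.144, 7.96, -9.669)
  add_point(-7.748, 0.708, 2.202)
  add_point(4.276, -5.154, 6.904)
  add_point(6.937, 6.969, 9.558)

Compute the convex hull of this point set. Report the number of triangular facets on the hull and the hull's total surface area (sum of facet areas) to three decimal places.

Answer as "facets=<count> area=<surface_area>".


facets=8 area=733.732

Extreme-point indices: [1, 2, 3, 4, 5, 6] — 6 of 7 on the boundary.

Area of each hull facet:
  f1: (p1, p6, p4) → 116.3274
  f2: (p3, p6, p4) → 132.5051
  f3: (p3, p1, p4) → 90.8470
  f4: (p2, p3, p6) → 81.9167
  f5: (p2, p3, p1) → 104.6351
  f6: (p5, p1, p6) → 35.0493
  f7: (p5, p2, p6) → 114.2978
  f8: (p5, p2, p1) → 58.1535
Σ area = 733.732

Euler: V−E+F = 6−12+8 = 2.


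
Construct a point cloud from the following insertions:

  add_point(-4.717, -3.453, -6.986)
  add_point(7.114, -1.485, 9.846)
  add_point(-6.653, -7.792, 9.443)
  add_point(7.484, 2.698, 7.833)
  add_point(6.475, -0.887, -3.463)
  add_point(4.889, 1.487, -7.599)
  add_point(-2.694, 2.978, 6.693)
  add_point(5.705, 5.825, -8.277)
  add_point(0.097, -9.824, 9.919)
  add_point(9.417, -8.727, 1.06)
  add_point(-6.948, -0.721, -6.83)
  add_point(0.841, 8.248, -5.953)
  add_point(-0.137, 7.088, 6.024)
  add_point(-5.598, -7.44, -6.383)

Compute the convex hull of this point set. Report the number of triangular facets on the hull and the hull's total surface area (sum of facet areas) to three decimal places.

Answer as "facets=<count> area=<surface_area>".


13 of the 14 inputs are extreme points: [0, 1, 2, 3, 5, 6, 7, 8, 9, 10, 11, 12, 13].

Triangle areas on the boundary:
  f1: (p1, p8, p9) → 59.4327
  f2: (p7, p11, p10) → 34.4844
  f3: (p2, p1, p8) → 35.3770
  f4: (p13, p2, p10) → 54.3317
  f5: (p13, p8, p9) → 102.2022
  f6: (p13, p2, p8) → 56.0426
  f7: (p12, p11, p10) → 71.8030
  f8: (p12, p2, p1) → 86.6680
  f9: (p0, p7, p10) → 24.7195
  f10: (p0, p13, p10) → 5.7953
  f11: (p0, p13, p7) → 16.8880
  f12: (p5, p7, p9) → 21.3548
  f13: (p5, p13, p9) → 93.8779
  f14: (p5, p13, p7) → 19.3513
  f15: (p6, p2, p10) → 85.8861
  f16: (p6, p12, p10) → 34.7681
  f17: (p6, p12, p2) → 6.3827
  f18: (p3, p12, p1) → 18.5768
  f19: (p3, p1, p9) → 26.4022
  f20: (p3, p7, p9) → 105.1084
  f21: (p3, p7, p11) → 47.6125
  f22: (p3, p12, p11) → 53.3346
Σ area = 1060.400

Euler characteristic 13−33+22 = 2 ✓

facets=22 area=1060.400


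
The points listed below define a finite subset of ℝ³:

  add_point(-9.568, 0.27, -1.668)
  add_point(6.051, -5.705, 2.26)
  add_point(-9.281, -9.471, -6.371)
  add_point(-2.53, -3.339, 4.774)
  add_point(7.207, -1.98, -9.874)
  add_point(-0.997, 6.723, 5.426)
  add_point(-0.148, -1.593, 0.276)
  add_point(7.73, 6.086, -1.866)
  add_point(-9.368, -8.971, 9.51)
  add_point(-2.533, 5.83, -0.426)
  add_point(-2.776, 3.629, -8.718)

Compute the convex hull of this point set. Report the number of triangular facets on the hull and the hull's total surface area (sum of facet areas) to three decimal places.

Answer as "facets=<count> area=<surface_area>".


facets=14 area=994.777

Points on the hull: [0, 1, 2, 4, 5, 7, 8, 9, 10] (9 of 11).

Facet areas (half cross-product norm):
  f1: (p8, p2, p0) → 76.2017
  f2: (p1, p8, p2) → 125.2953
  f3: (p10, p2, p0) → 55.9829
  f4: (p5, p8, p0) → 92.6638
  f5: (p5, p1, p7) → 69.3286
  f6: (p5, p1, p8) → 118.4979
  f7: (p4, p1, p2) → 108.7035
  f8: (p4, p10, p2) → 85.1934
  f9: (p4, p1, p7) → 64.4318
  f10: (p4, p10, p7) → 60.6627
  f11: (p9, p10, p7) → 44.2642
  f12: (p9, p5, p7) → 31.4736
  f13: (p9, p10, p0) → 36.9068
  f14: (p9, p5, p0) → 25.1707
Σ area = 994.777

Euler: V−E+F = 9−21+14 = 2.


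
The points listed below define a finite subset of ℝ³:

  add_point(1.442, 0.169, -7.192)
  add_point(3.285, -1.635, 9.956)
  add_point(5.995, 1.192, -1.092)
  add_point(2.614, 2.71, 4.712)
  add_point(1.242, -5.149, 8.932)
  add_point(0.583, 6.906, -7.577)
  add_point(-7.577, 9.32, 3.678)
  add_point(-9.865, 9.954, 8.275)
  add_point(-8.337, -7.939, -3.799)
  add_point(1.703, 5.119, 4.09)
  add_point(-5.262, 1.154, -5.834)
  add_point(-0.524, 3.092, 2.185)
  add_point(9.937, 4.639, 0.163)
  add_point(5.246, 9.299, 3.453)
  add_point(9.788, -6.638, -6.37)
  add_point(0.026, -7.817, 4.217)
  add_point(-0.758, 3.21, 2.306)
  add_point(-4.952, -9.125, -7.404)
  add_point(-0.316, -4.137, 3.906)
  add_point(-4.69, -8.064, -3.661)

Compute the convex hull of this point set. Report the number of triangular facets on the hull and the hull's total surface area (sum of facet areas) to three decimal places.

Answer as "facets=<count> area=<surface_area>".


facets=20 area=1173.407

Hull vertices (12/20): indices [1, 4, 5, 6, 7, 8, 10, 12, 13, 14, 15, 17].

Triangle areas on the boundary:
  f1: (p14, p1, p12) → 87.2274
  f2: (p14, p5, p12) → 79.3985
  f3: (p14, p5, p17) → 111.6668
  f4: (p13, p5, p12) → 43.2457
  f5: (p13, p1, p7) → 98.5640
  f6: (p13, p1, p12) → 46.4299
  f7: (p15, p8, p17) → 29.4545
  f8: (p15, p14, p17) → 84.2780
  f9: (p10, p5, p17) → 34.0142
  f10: (p10, p8, p17) → 24.7053
  f11: (p10, p8, p7) → 82.5852
  f12: (p6, p13, p7) → 29.4944
  f13: (p6, p13, p5) → 72.8873
  f14: (p6, p10, p7) → 18.7940
  f15: (p6, p10, p5) → 52.7706
  f16: (p4, p8, p7) → 147.3004
  f17: (p4, p15, p8) → 21.2457
  f18: (p4, p1, p7) → 36.4023
  f19: (p4, p14, p1) → 36.8258
  f20: (p4, p15, p14) → 36.1175
Σ area = 1173.407

Euler characteristic 12−30+20 = 2 ✓


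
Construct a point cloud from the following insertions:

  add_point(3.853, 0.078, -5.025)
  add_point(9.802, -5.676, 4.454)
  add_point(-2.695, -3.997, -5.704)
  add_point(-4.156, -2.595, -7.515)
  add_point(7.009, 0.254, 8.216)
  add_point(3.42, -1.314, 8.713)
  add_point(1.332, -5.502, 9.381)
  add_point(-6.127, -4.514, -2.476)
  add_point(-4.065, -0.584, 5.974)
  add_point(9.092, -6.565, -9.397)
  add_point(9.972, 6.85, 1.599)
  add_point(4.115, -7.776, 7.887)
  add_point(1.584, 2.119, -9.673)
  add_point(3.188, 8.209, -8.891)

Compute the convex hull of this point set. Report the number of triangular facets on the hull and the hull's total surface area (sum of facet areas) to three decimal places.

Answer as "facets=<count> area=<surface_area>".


facets=20 area=918.204

Hull vertices (12/14): indices [1, 3, 4, 5, 6, 7, 8, 9, 10, 11, 12, 13].

Area of each hull facet:
  f1: (p9, p11, p7) → 117.2593
  f2: (p3, p9, p7) → 37.5437
  f3: (p3, p9, p12) → 44.4020
  f4: (p1, p9, p10) → 88.1536
  f5: (p1, p9, p11) → 43.7046
  f6: (p4, p8, p10) → 54.2666
  f7: (p4, p1, p10) → 36.9191
  f8: (p4, p1, p11) → 25.0260
  f9: (p13, p8, p10) → 101.6419
  f10: (p13, p9, p10) → 96.1851
  f11: (p13, p9, p12) → 30.2477
  f12: (p13, p3, p12) → 16.5598
  f13: (p13, p8, p7) → 80.8937
  f14: (p13, p3, p7) → 31.2701
  f15: (p6, p4, p11) → 15.7388
  f16: (p6, p11, p7) → 27.1995
  f17: (p6, p8, p7) → 37.0486
  f18: (p5, p4, p8) → 10.0645
  f19: (p5, p6, p8) → 18.1388
  f20: (p5, p6, p4) → 5.9401
Σ area = 918.204

Check V−E+F: 12 − 30 + 20 = 2.


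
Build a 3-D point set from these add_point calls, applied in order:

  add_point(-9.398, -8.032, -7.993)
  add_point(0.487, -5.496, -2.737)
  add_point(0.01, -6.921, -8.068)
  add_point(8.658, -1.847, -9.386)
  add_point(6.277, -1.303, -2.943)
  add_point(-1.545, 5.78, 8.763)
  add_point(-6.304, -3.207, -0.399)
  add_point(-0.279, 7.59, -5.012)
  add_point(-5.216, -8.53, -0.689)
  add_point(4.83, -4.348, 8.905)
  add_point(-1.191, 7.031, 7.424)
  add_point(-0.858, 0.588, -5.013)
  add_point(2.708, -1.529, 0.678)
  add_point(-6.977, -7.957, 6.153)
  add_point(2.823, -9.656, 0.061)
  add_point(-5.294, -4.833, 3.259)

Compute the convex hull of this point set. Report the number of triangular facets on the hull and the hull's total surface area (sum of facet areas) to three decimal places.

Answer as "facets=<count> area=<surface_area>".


facets=16 area=955.561

Extreme-point indices: [0, 2, 3, 5, 7, 8, 9, 10, 13, 14] — 10 of 16 on the boundary.

Per-facet area ½‖(b−a)×(c−a)‖:
  f1: (p7, p3, p0) → 119.3406
  f2: (p14, p9, p3) → 69.6848
  f3: (p10, p7, p0) → 113.9751
  f4: (p10, p5, p0) → 21.5153
  f5: (p10, p7, p3) → 80.6526
  f6: (p10, p9, p3) → 121.0752
  f7: (p10, p5, p9) → 9.8297
  f8: (p13, p5, p0) → 104.5683
  f9: (p13, p5, p9) → 73.1249
  f10: (p13, p14, p9) → 57.3427
  f11: (p2, p3, p0) → 19.9564
  f12: (p2, p14, p0) → 41.2059
  f13: (p2, p14, p3) → 45.6407
  f14: (p8, p14, p0) → 28.0683
  f15: (p8, p13, p0) → 21.0961
  f16: (p8, p13, p14) → 28.4842
Σ area = 955.561

Euler characteristic 10−24+16 = 2 ✓


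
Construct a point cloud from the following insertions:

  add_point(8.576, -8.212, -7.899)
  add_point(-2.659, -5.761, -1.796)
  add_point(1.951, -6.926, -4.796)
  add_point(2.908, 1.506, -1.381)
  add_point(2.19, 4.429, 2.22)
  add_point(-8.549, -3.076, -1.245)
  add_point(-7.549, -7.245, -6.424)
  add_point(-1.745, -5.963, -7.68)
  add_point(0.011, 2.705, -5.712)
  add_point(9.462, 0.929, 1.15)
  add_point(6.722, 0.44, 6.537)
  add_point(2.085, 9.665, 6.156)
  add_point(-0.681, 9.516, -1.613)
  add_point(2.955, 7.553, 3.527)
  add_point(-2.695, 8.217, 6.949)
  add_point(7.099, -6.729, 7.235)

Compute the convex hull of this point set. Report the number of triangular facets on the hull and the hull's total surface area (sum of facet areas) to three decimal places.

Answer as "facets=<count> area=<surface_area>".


facets=18 area=905.914

Points on the hull: [0, 5, 6, 7, 8, 9, 10, 11, 12, 14, 15] (11 of 16).

Facet areas (half cross-product norm):
  f1: (p14, p15, p5) → 123.7103
  f2: (p10, p11, p9) → 31.1729
  f3: (p10, p15, p9) → 21.6442
  f4: (p10, p14, p11) → 25.7761
  f5: (p10, p14, p15) → 32.7335
  f6: (p12, p11, p9) → 50.5158
  f7: (p12, p14, p11) → 20.5357
  f8: (p12, p14, p5) → 63.6176
  f9: (p0, p15, p9) → 64.3067
  f10: (p0, p12, p9) → 84.6270
  f11: (p0, p12, p8) → 33.9064
  f12: (p6, p12, p5) → 45.1289
  f13: (p6, p12, p8) → 37.7169
  f14: (p6, p15, p5) → 60.7289
  f15: (p6, p0, p15) → 121.6094
  f16: (p7, p0, p8) → 47.8552
  f17: (p7, p6, p8) → 25.8607
  f18: (p7, p6, p0) → 14.4675
Σ area = 905.914

Check V−E+F: 11 − 27 + 18 = 2.


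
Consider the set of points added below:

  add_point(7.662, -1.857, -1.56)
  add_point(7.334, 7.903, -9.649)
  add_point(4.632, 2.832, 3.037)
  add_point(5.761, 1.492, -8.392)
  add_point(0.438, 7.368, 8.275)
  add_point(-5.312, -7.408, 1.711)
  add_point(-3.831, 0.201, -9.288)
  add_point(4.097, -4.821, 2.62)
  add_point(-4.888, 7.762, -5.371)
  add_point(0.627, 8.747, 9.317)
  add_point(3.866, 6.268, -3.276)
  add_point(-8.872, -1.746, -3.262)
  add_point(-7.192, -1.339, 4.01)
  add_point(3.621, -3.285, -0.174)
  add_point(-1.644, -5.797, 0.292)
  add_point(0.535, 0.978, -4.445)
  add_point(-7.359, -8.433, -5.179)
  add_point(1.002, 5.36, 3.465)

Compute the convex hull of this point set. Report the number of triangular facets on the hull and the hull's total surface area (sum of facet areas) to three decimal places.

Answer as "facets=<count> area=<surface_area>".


Hull vertices (12/18): indices [0, 1, 2, 3, 5, 6, 7, 8, 9, 11, 12, 16].

Area of each hull facet:
  f1: (p8, p1, p9) → 101.7595
  f2: (p2, p9, p0) → 1.2454
  f3: (p2, p1, p0) → 45.6017
  f4: (p2, p1, p9) → 58.9200
  f5: (p12, p5, p9) → 36.3102
  f6: (p12, p8, p11) → 39.2532
  f7: (p12, p8, p9) → 86.6674
  f8: (p7, p9, p0) → 48.4517
  f9: (p7, p5, p9) → 75.9488
  f10: (p16, p12, p11) → 25.6521
  f11: (p16, p12, p5) → 22.7749
  f12: (p16, p7, p0) → 43.6851
  f13: (p16, p7, p5) → 32.6694
  f14: (p6, p8, p11) → 33.9921
  f15: (p6, p16, p11) → 28.6460
  f16: (p6, p8, p1) → 53.6865
  f17: (p3, p1, p0) → 22.6088
  f18: (p3, p16, p0) → 63.9646
  f19: (p3, p6, p1) → 30.7064
  f20: (p3, p6, p16) → 45.0214
Σ area = 897.565

Euler: V−E+F = 12−30+20 = 2.

facets=20 area=897.565
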